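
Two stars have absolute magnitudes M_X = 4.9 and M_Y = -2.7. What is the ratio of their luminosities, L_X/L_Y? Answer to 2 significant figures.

L_X/L_Y ≈ 9.1×10^-4

ΔM = M_X − M_Y = 7.6
L_X/L_Y = 10^(−0.4 ΔM) = 10^-3.040 = 9.120×10^-4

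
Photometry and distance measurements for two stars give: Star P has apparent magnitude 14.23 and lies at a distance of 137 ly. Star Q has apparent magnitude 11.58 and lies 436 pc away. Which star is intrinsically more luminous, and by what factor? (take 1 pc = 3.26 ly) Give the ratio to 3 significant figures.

Star P: d = 137 ly / 3.26 = 42.02 pc
Star P: M = m − 5 log₁₀ d + 5 = 14.23 − 5·1.6235 + 5 = 11.112
Star Q: M = m − 5 log₁₀ d + 5 = 11.58 − 5·2.6395 + 5 = 3.383
ΔM = M_P − M_Q = 11.112 − (3.383) = 7.730; smaller M is more luminous → Star Q.
L ratio = 10^(0.4 |ΔM|) = 10^3.092 = 1236

Star Q is more luminous, by a factor of 1240.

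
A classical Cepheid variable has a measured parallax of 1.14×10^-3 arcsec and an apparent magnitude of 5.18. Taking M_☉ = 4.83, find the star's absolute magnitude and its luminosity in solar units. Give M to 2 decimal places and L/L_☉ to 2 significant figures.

M ≈ -4.54; L/L_☉ ≈ 5600

d = 1/p = 1/1.14×10^-3″ = 877.2 pc
M = m − 5 log₁₀ d + 5 = 5.18 − 5·2.9431 + 5 = -4.535
M − M_☉ = -4.535 − 4.83 = -9.365
L/L_☉ = 10^(−0.4 × -9.365) = 5574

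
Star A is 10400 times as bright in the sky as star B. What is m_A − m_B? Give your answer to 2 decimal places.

m_A − m_B ≈ -10.04

Pogson: Δm = −2.5 log₁₀(ratio) = −2.5 log₁₀(10400) = −2.5 × 4.0170 = -10.043
Star A is brighter, so it has the smaller magnitude: the difference is negative.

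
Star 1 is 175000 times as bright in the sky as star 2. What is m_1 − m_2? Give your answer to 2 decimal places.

m_1 − m_2 ≈ -13.11

Pogson: Δm = −2.5 log₁₀(ratio) = −2.5 log₁₀(175000) = −2.5 × 5.2430 = -13.108
Star 1 is brighter, so it has the smaller magnitude: the difference is negative.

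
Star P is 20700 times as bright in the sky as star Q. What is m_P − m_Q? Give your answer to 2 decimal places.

m_P − m_Q ≈ -10.79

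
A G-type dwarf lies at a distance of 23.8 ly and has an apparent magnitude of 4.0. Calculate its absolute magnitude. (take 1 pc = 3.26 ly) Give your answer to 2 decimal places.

M ≈ 4.68

d = 23.8 ly / 3.26 = 7.301 pc
5 log₁₀(d/10 pc) = 5 log₁₀(7.301) − 5 = -0.683
M = m − 5 log₁₀(d/10) = 4.0 + 0.683 = 4.683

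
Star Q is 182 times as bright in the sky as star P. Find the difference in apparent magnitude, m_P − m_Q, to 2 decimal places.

Pogson: Δm = −2.5 log₁₀(ratio) = −2.5 log₁₀(182) = −2.5 × 2.2601 = -5.650
Star Q is brighter so has the smaller magnitude: m_P − m_Q is positive.

m_P − m_Q ≈ 5.65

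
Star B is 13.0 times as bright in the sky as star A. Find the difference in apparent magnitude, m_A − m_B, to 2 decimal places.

Pogson: Δm = −2.5 log₁₀(ratio) = −2.5 log₁₀(13.0) = −2.5 × 1.1139 = -2.785
Star B is brighter so has the smaller magnitude: m_A − m_B is positive.

m_A − m_B ≈ 2.78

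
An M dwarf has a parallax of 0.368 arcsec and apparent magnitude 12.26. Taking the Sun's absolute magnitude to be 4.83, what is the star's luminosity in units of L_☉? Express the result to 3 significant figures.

L/L_☉ ≈ 7.88×10^-5

d = 1/p = 1/0.368″ = 2.717 pc
M = m − 5 log₁₀ d + 5 = 12.26 − 5·0.4342 + 5 = 15.089
M − M_☉ = 15.089 − 4.83 = 10.259
L/L_☉ = 10^(−0.4 × 10.259) = 7.876×10^-5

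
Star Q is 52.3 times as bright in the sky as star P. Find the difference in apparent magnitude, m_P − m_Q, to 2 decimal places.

m_P − m_Q ≈ 4.30

Pogson: Δm = −2.5 log₁₀(ratio) = −2.5 log₁₀(52.3) = −2.5 × 1.7185 = -4.296
Star Q is brighter so has the smaller magnitude: m_P − m_Q is positive.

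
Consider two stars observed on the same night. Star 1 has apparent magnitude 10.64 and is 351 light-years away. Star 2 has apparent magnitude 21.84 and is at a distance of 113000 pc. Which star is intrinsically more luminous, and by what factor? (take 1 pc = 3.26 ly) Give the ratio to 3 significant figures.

Star 2 is more luminous, by a factor of 36.5.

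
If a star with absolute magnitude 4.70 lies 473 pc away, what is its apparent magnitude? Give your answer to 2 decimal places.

m = M + 5 log₁₀ d − 5 = 4.70 + 5·2.6749 − 5 = 13.074

m ≈ 13.07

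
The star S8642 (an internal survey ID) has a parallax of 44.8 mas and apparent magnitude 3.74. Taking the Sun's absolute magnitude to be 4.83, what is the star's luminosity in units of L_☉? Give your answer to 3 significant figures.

d = 1/p = 1000/44.8 mas = 22.32 pc
M = m − 5 log₁₀ d + 5 = 3.74 − 5·1.3487 + 5 = 1.996
M − M_☉ = 1.996 − 4.83 = -2.834
L/L_☉ = 10^(−0.4 × -2.834) = 13.60

L/L_☉ ≈ 13.6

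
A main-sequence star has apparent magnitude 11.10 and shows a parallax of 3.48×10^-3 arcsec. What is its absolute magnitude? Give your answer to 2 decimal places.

M ≈ 3.81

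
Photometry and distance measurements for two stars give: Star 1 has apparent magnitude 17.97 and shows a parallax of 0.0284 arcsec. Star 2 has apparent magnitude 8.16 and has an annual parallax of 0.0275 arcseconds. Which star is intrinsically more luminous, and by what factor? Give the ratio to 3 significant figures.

Star 1: d = 1/p = 1/0.0284″ = 35.21 pc
Star 1: M = m − 5 log₁₀ d + 5 = 17.97 − 5·1.5467 + 5 = 15.237
Star 2: d = 1/p = 1/0.0275″ = 36.36 pc
Star 2: M = m − 5 log₁₀ d + 5 = 8.16 − 5·1.5607 + 5 = 5.357
ΔM = M_1 − M_2 = 15.237 − (5.357) = 9.880; smaller M is more luminous → Star 2.
L ratio = 10^(0.4 |ΔM|) = 10^3.952 = 8953

Star 2 is more luminous, by a factor of 8950.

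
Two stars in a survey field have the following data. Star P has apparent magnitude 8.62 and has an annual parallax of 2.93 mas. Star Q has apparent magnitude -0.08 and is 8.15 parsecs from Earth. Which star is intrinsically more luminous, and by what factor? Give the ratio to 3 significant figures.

Star Q is more luminous, by a factor of 1.72.

Star P: p = 2.93 mas = 2.93×10^-3″ → d = 1/p = 341.3 pc
Star P: M = m − 5 log₁₀ d + 5 = 8.62 − 5·2.5331 + 5 = 0.954
Star Q: M = m − 5 log₁₀ d + 5 = -0.08 − 5·0.9112 + 5 = 0.364
ΔM = M_P − M_Q = 0.954 − (0.364) = 0.590; smaller M is more luminous → Star Q.
L ratio = 10^(0.4 |ΔM|) = 10^0.236 = 1.722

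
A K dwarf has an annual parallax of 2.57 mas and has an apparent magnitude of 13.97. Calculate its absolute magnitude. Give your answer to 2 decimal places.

M ≈ 6.02

p = 2.57 mas = 2.57×10^-3″ → d = 1/p = 389.1 pc
5 log₁₀(d/10 pc) = 5 log₁₀(389.1) − 5 = 7.950
M = m − 5 log₁₀(d/10) = 13.97 − 7.950 = 6.020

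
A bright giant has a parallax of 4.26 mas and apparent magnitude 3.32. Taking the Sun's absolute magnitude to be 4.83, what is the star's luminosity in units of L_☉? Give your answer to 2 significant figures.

L/L_☉ ≈ 2200

d = 1/p = 1000/4.26 mas = 234.7 pc
M = m − 5 log₁₀ d + 5 = 3.32 − 5·2.3706 + 5 = -3.533
M − M_☉ = -3.533 − 4.83 = -8.363
L/L_☉ = 10^(−0.4 × -8.363) = 2214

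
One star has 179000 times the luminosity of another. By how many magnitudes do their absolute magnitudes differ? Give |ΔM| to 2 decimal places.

Pogson: ΔM = −2.5 log₁₀(ratio) = −2.5 log₁₀(179000) = −2.5 × 5.2529 = -13.132

|ΔM| ≈ 13.13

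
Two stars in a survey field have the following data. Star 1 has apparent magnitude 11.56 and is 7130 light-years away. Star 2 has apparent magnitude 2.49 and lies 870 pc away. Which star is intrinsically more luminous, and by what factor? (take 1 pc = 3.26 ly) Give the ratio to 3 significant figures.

Star 2 is more luminous, by a factor of 672.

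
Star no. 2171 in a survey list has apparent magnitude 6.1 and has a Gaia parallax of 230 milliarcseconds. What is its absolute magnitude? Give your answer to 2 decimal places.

p = 230 mas = 0.230″ → d = 1/p = 4.348 pc
5 log₁₀(d/10 pc) = 5 log₁₀(4.348) − 5 = -1.809
M = m − 5 log₁₀(d/10) = 6.1 + 1.809 = 7.909

M ≈ 7.91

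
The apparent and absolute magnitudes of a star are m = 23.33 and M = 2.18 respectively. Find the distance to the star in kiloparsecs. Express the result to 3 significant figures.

μ = m − M = 21.150
m − M = 5 log₁₀ d − 5
log₁₀ d = (m − M)/5 + 1 = 5.2300
d = 10^5.2300 = 169800 pc
= 169.8 kpc

d ≈ 170 kpc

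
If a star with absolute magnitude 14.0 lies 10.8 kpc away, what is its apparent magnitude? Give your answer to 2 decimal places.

m ≈ 29.17

d = 10.8 kpc = 10800 pc
m = M + 5 log₁₀ d − 5 = 14.0 + 5·4.0334 − 5 = 29.167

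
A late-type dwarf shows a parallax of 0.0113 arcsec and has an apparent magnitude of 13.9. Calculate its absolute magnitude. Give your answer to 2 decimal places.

d = 1/p = 1/0.0113″ = 88.50 pc
5 log₁₀(d/10 pc) = 5 log₁₀(88.50) − 5 = 4.735
M = m − 5 log₁₀(d/10) = 13.9 − 4.735 = 9.165

M ≈ 9.17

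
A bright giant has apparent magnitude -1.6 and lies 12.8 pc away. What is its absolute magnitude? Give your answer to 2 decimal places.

5 log₁₀(d/10 pc) = 5 log₁₀(12.80) − 5 = 0.536
M = m − 5 log₁₀(d/10) = -1.6 − 0.536 = -2.136

M ≈ -2.14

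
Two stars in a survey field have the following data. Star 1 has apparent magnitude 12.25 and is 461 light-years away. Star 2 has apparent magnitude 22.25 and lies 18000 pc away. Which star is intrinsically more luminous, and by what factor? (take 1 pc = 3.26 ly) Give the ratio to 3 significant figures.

Star 1: d = 461 ly / 3.26 = 141.4 pc
Star 1: M = m − 5 log₁₀ d + 5 = 12.25 − 5·2.1505 + 5 = 6.498
Star 2: M = m − 5 log₁₀ d + 5 = 22.25 − 5·4.2553 + 5 = 5.974
ΔM = M_1 − M_2 = 6.498 − (5.974) = 0.524; smaller M is more luminous → Star 2.
L ratio = 10^(0.4 |ΔM|) = 10^0.210 = 1.620

Star 2 is more luminous, by a factor of 1.62.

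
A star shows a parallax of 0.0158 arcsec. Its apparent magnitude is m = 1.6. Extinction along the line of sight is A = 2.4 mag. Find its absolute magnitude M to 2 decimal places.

M ≈ -4.81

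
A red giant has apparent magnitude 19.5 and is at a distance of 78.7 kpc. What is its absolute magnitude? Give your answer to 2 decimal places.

d = 78.7 kpc = 78700 pc
5 log₁₀(d/10 pc) = 5 log₁₀(78700) − 5 = 19.480
M = m − 5 log₁₀(d/10) = 19.5 − 19.480 = 0.020

M ≈ 0.02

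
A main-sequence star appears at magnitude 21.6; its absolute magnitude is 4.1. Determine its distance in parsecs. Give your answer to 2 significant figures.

d ≈ 32000 pc

Distance modulus: m − M = 21.6 − (4.1) = 17.500
m − M = 5 log₁₀ d − 5
log₁₀ d = (m − M)/5 + 1 = 4.5000
d = 10^4.5000 = 31620 pc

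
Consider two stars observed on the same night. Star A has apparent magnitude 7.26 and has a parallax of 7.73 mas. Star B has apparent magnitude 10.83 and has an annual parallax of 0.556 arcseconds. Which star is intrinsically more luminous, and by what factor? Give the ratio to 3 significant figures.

Star A: p = 7.73 mas = 7.73×10^-3″ → d = 1/p = 129.4 pc
Star A: M = m − 5 log₁₀ d + 5 = 7.26 − 5·2.1118 + 5 = 1.701
Star B: d = 1/p = 1/0.556″ = 1.799 pc
Star B: M = m − 5 log₁₀ d + 5 = 10.83 − 5·0.2549 + 5 = 14.555
ΔM = M_A − M_B = 1.701 − (14.555) = -12.854; smaller M is more luminous → Star A.
L ratio = 10^(0.4 |ΔM|) = 10^5.142 = 138600

Star A is more luminous, by a factor of 139000.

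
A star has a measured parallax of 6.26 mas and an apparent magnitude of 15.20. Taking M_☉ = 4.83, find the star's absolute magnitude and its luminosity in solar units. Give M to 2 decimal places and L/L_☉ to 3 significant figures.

M ≈ 9.18; L/L_☉ ≈ 0.0181

d = 1/p = 1000/6.26 mas = 159.7 pc
M = m − 5 log₁₀ d + 5 = 15.20 − 5·2.2034 + 5 = 9.183
M − M_☉ = 9.183 − 4.83 = 4.353
L/L_☉ = 10^(−0.4 × 4.353) = 0.01815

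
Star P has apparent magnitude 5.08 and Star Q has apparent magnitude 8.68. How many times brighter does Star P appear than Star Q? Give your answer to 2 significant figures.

Δm = 5.08 − (8.68) = -3.60
Flux ratio = 10^(−0.4 Δm) = 10^(−0.4 × -3.60) = 10^1.440 = 27.54

28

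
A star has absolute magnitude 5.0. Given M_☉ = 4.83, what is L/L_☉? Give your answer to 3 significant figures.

L/L_☉ ≈ 0.855

M − M_☉ = 5.0 − 4.83 = 0.170
L/L_☉ = 10^(−0.4 (M − M_☉)) = 10^-0.068 = 0.8551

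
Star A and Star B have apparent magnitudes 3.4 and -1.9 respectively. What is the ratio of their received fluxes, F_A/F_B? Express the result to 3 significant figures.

F_A/F_B ≈ 7.59×10^-3

Magnitude difference = 5.3
Flux ratio = 10^(−0.4 Δm) = 10^(−0.4 × 5.3) = 10^-2.120 = 7.586×10^-3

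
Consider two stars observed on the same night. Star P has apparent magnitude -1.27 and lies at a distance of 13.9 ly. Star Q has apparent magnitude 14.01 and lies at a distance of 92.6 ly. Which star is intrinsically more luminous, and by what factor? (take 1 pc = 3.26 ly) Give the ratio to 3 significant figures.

Star P is more luminous, by a factor of 29200.

Star P: d = 13.9 ly / 3.26 = 4.264 pc
Star P: M = m − 5 log₁₀ d + 5 = -1.27 − 5·0.6298 + 5 = 0.581
Star Q: d = 92.6 ly / 3.26 = 28.40 pc
Star Q: M = m − 5 log₁₀ d + 5 = 14.01 − 5·1.4534 + 5 = 11.743
ΔM = M_P − M_Q = 0.581 − (11.743) = -11.162; smaller M is more luminous → Star P.
L ratio = 10^(0.4 |ΔM|) = 10^4.465 = 29160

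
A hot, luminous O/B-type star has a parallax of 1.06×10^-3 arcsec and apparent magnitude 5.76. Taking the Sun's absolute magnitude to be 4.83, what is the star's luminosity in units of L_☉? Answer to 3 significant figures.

d = 1/p = 1/1.06×10^-3″ = 943.4 pc
M = m − 5 log₁₀ d + 5 = 5.76 − 5·2.9747 + 5 = -4.113
M − M_☉ = -4.113 − 4.83 = -8.943
L/L_☉ = 10^(−0.4 × -8.943) = 3779

L/L_☉ ≈ 3780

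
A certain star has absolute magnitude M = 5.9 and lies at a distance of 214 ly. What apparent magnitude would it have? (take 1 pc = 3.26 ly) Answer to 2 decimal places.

m ≈ 9.99

d = 214 ly / 3.26 = 65.64 pc
m = M + 5 log₁₀ d − 5 = 5.9 + 5·1.8172 − 5 = 9.986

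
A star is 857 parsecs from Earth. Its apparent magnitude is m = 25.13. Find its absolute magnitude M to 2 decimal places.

5 log₁₀(d/10 pc) = 5 log₁₀(857.0) − 5 = 9.665
M = m − 5 log₁₀(d/10) = 25.13 − 9.665 = 15.465

M ≈ 15.47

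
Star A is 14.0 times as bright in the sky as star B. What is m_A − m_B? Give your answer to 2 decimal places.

m_A − m_B ≈ -2.87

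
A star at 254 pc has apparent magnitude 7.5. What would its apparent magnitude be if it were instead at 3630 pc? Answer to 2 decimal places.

Flux ∝ 1/d², so Δm = 5 log₁₀(d₂/d₁) = 5 log₁₀(3630/254) = 5.775
m₂ = m₁ + Δm = 7.5 + (5.775) = 13.275

m ≈ 13.28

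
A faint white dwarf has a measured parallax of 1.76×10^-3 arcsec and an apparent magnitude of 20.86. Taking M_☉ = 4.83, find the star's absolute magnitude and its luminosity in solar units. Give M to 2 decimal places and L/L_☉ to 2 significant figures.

M ≈ 12.09; L/L_☉ ≈ 1.3×10^-3

d = 1/p = 1/1.76×10^-3″ = 568.2 pc
M = m − 5 log₁₀ d + 5 = 20.86 − 5·2.7545 + 5 = 12.088
M − M_☉ = 12.088 − 4.83 = 7.258
L/L_☉ = 10^(−0.4 × 7.258) = 1.250×10^-3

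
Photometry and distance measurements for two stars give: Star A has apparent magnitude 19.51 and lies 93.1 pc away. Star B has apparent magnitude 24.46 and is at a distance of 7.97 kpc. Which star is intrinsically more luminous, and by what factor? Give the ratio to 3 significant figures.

Star B is more luminous, by a factor of 76.7.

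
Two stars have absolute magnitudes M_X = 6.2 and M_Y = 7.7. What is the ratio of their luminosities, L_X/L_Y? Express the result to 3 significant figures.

L_X/L_Y ≈ 3.98

ΔM = M_X − M_Y = -1.5
L_X/L_Y = 10^(−0.4 ΔM) = 10^0.600 = 3.981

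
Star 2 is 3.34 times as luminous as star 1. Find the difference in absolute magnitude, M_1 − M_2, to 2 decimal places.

M_1 − M_2 ≈ 1.31

Pogson: ΔM = −2.5 log₁₀(ratio) = −2.5 log₁₀(3.34) = −2.5 × 0.5237 = -1.309
Star 2 is brighter so has the smaller magnitude: M_1 − M_2 is positive.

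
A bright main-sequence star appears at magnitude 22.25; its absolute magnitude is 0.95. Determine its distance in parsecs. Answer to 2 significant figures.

d ≈ 180000 pc

Distance modulus: m − M = 22.25 − (0.95) = 21.300
m − M = 5 log₁₀ d − 5
log₁₀ d = (m − M)/5 + 1 = 5.2600
d = 10^5.2600 = 182000 pc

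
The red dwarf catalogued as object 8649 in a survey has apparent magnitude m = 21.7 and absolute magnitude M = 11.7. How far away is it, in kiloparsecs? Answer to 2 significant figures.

μ = m − M = 10.000
m − M = 5 log₁₀ d − 5
log₁₀ d = (m − M)/5 + 1 = 3.0000
d = 10^3.0000 = 1000 pc
= 1.000 kpc

d ≈ 1.0 kpc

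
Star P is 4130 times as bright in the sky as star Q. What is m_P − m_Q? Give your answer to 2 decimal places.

m_P − m_Q ≈ -9.04

Pogson: Δm = −2.5 log₁₀(ratio) = −2.5 log₁₀(4130) = −2.5 × 3.6160 = -9.040
Star P is brighter, so it has the smaller magnitude: the difference is negative.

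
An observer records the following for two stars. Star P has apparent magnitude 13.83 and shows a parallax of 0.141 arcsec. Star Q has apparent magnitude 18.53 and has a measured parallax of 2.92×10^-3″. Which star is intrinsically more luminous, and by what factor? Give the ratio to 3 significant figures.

Star Q is more luminous, by a factor of 30.7.

Star P: d = 1/p = 1/0.141″ = 7.092 pc
Star P: M = m − 5 log₁₀ d + 5 = 13.83 − 5·0.8508 + 5 = 14.576
Star Q: d = 1/p = 1/2.92×10^-3″ = 342.5 pc
Star Q: M = m − 5 log₁₀ d + 5 = 18.53 − 5·2.5346 + 5 = 10.857
ΔM = M_P − M_Q = 14.576 − (10.857) = 3.719; smaller M is more luminous → Star Q.
L ratio = 10^(0.4 |ΔM|) = 10^1.488 = 30.74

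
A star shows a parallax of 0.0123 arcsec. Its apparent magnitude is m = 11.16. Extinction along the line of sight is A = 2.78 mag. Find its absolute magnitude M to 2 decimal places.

M ≈ 3.83

d = 1/p = 1/0.0123″ = 81.30 pc
5 log₁₀(d/10 pc) = 5 log₁₀(81.30) − 5 = 4.550
M = m − 5 log₁₀(d/10) − A = 11.16 − 4.550 − 2.78 = 3.830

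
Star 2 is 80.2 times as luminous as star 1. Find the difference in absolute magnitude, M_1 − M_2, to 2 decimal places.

M_1 − M_2 ≈ 4.76

Pogson: ΔM = −2.5 log₁₀(ratio) = −2.5 log₁₀(80.2) = −2.5 × 1.9042 = -4.760
Star 2 is brighter so has the smaller magnitude: M_1 − M_2 is positive.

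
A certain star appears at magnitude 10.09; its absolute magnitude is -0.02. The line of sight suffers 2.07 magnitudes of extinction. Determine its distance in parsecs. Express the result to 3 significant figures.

m − M = 5 log₁₀(d/10 pc) + A  ⇒  10.09 − (-0.02) − 2.07 = 5 log₁₀(d/10)
8.040 = 5 log₁₀(d/10)
log₁₀ d = (m − M − A)/5 + 1 = 2.6080
d = 10^2.6080 = 405.5 pc

d ≈ 406 pc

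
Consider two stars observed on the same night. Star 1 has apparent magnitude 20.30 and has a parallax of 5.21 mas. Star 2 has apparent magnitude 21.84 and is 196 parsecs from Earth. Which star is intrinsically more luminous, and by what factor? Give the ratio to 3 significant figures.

Star 1 is more luminous, by a factor of 3.96.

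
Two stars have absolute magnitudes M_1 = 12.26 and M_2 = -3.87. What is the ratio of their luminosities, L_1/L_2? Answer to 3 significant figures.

ΔM = M_1 − M_2 = 16.13
L_1/L_2 = 10^(−0.4 ΔM) = 10^-6.452 = 3.532×10^-7

L_1/L_2 ≈ 3.53×10^-7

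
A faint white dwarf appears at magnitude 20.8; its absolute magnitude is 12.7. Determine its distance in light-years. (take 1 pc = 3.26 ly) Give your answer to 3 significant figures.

μ = m − M = 8.100
m − M = 5 log₁₀ d − 5
log₁₀ d = (m − M)/5 + 1 = 2.6200
d = 10^2.6200 = 416.9 pc
= 1359 ly

d ≈ 1360 ly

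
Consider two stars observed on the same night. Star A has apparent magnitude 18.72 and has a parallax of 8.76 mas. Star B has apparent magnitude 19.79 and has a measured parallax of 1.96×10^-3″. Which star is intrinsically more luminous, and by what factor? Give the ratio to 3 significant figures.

Star A: p = 8.76 mas = 8.76×10^-3″ → d = 1/p = 114.2 pc
Star A: M = m − 5 log₁₀ d + 5 = 18.72 − 5·2.0575 + 5 = 13.433
Star B: d = 1/p = 1/1.96×10^-3″ = 510.2 pc
Star B: M = m − 5 log₁₀ d + 5 = 19.79 − 5·2.7077 + 5 = 11.251
ΔM = M_A − M_B = 13.433 − (11.251) = 2.181; smaller M is more luminous → Star B.
L ratio = 10^(0.4 |ΔM|) = 10^0.872 = 7.456

Star B is more luminous, by a factor of 7.46.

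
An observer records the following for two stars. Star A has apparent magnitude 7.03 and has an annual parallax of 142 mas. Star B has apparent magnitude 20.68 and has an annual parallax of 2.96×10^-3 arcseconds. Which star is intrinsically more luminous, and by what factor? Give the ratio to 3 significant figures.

Star A is more luminous, by a factor of 125.

Star A: p = 142 mas = 0.142″ → d = 1/p = 7.042 pc
Star A: M = m − 5 log₁₀ d + 5 = 7.03 − 5·0.8477 + 5 = 7.791
Star B: d = 1/p = 1/2.96×10^-3″ = 337.8 pc
Star B: M = m − 5 log₁₀ d + 5 = 20.68 − 5·2.5287 + 5 = 13.036
ΔM = M_A − M_B = 7.791 − (13.036) = -5.245; smaller M is more luminous → Star A.
L ratio = 10^(0.4 |ΔM|) = 10^2.098 = 125.3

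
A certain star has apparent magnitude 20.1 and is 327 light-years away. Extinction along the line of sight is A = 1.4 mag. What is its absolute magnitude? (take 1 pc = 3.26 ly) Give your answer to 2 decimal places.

M ≈ 13.69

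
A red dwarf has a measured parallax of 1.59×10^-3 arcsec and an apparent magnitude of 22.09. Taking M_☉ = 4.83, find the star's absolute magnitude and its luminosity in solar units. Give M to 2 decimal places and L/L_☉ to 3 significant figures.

d = 1/p = 1/1.59×10^-3″ = 628.9 pc
M = m − 5 log₁₀ d + 5 = 22.09 − 5·2.7986 + 5 = 13.097
M − M_☉ = 13.097 − 4.83 = 8.267
L/L_☉ = 10^(−0.4 × 8.267) = 4.934×10^-4

M ≈ 13.10; L/L_☉ ≈ 4.93×10^-4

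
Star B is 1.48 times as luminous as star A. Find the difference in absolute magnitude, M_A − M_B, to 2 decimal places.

Pogson: ΔM = −2.5 log₁₀(ratio) = −2.5 log₁₀(1.48) = −2.5 × 0.1703 = -0.426
Star B is brighter so has the smaller magnitude: M_A − M_B is positive.

M_A − M_B ≈ 0.43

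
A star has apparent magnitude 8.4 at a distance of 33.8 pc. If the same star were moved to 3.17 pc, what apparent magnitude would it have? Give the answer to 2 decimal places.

m ≈ 3.26

Flux ∝ 1/d², so Δm = 5 log₁₀(d₂/d₁) = 5 log₁₀(3.17/33.8) = -5.139
m₂ = m₁ + Δm = 8.4 + (-5.139) = 3.261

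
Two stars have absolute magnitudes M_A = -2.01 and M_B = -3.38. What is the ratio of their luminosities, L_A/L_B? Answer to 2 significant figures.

ΔM = M_A − M_B = 1.37
L_A/L_B = 10^(−0.4 ΔM) = 10^-0.548 = 0.2831

L_A/L_B ≈ 0.28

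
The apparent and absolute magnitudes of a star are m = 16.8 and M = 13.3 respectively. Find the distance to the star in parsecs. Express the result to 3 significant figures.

Distance modulus: m − M = 16.8 − (13.3) = 3.500
m − M = 5 log₁₀ d − 5
log₁₀ d = (m − M)/5 + 1 = 1.7000
d = 10^1.7000 = 50.12 pc

d ≈ 50.1 pc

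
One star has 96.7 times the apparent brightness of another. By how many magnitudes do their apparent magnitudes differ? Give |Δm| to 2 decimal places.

|Δm| ≈ 4.96

Pogson: Δm = −2.5 log₁₀(ratio) = −2.5 log₁₀(96.7) = −2.5 × 1.9854 = -4.964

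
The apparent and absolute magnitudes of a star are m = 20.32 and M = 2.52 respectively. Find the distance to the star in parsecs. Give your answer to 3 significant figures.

d ≈ 36300 pc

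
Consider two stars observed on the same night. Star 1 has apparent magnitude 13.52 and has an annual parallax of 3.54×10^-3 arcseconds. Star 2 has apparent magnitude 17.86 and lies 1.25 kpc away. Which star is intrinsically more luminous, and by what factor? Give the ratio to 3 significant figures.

Star 1 is more luminous, by a factor of 2.78.

Star 1: d = 1/p = 1/3.54×10^-3″ = 282.5 pc
Star 1: M = m − 5 log₁₀ d + 5 = 13.52 − 5·2.4510 + 5 = 6.265
Star 2: d = 1.25 kpc = 1250 pc
Star 2: M = m − 5 log₁₀ d + 5 = 17.86 − 5·3.0969 + 5 = 7.375
ΔM = M_1 − M_2 = 6.265 − (7.375) = -1.110; smaller M is more luminous → Star 1.
L ratio = 10^(0.4 |ΔM|) = 10^0.444 = 2.781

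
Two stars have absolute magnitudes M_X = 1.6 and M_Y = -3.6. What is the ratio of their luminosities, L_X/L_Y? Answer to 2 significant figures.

ΔM = M_X − M_Y = 5.2
L_X/L_Y = 10^(−0.4 ΔM) = 10^-2.080 = 8.318×10^-3

L_X/L_Y ≈ 8.3×10^-3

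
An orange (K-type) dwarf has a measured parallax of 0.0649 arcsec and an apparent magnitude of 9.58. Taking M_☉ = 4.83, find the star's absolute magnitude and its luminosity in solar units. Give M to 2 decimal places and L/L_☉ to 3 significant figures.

d = 1/p = 1/0.0649″ = 15.41 pc
M = m − 5 log₁₀ d + 5 = 9.58 − 5·1.1878 + 5 = 8.641
M − M_☉ = 8.641 − 4.83 = 3.811
L/L_☉ = 10^(−0.4 × 3.811) = 0.02989

M ≈ 8.64; L/L_☉ ≈ 0.0299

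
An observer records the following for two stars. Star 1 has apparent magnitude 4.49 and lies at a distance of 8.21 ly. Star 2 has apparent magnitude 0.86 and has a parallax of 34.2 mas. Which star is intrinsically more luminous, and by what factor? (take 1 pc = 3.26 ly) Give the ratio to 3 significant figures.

Star 1: d = 8.21 ly / 3.26 = 2.518 pc
Star 1: M = m − 5 log₁₀ d + 5 = 4.49 − 5·0.4011 + 5 = 7.484
Star 2: p = 34.2 mas = 0.0342″ → d = 1/p = 29.24 pc
Star 2: M = m − 5 log₁₀ d + 5 = 0.86 − 5·1.4660 + 5 = -1.470
ΔM = M_1 − M_2 = 7.484 − (-1.470) = 8.954; smaller M is more luminous → Star 2.
L ratio = 10^(0.4 |ΔM|) = 10^3.582 = 3817

Star 2 is more luminous, by a factor of 3820.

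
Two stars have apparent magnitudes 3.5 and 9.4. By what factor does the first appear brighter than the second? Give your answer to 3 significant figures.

229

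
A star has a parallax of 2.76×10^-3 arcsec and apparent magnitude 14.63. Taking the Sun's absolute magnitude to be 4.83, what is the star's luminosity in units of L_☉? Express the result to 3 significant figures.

L/L_☉ ≈ 0.158

d = 1/p = 1/2.76×10^-3″ = 362.3 pc
M = m − 5 log₁₀ d + 5 = 14.63 − 5·2.5591 + 5 = 6.835
M − M_☉ = 6.835 − 4.83 = 2.005
L/L_☉ = 10^(−0.4 × 2.005) = 0.1578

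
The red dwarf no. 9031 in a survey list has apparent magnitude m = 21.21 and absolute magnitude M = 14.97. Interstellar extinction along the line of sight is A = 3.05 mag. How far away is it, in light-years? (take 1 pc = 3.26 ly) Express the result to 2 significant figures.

m − M = 5 log₁₀(d/10 pc) + A  ⇒  21.21 − (14.97) − 3.05 = 5 log₁₀(d/10)
3.190 = 5 log₁₀(d/10)
log₁₀ d = (m − M − A)/5 + 1 = 1.6380
d = 10^1.6380 = 43.45 pc
= 141.7 ly

d ≈ 140 ly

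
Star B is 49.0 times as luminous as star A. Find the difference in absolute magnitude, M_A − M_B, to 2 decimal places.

Pogson: ΔM = −2.5 log₁₀(ratio) = −2.5 log₁₀(49.0) = −2.5 × 1.6902 = -4.225
Star B is brighter so has the smaller magnitude: M_A − M_B is positive.

M_A − M_B ≈ 4.23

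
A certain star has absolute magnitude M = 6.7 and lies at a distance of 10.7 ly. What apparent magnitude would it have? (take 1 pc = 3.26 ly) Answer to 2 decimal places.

d = 10.7 ly / 3.26 = 3.282 pc
m = M + 5 log₁₀ d − 5 = 6.7 + 5·0.5162 − 5 = 4.281

m ≈ 4.28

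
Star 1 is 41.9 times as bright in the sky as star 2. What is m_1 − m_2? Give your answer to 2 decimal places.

m_1 − m_2 ≈ -4.06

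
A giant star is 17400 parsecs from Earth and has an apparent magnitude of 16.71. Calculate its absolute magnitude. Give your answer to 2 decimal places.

M ≈ 0.51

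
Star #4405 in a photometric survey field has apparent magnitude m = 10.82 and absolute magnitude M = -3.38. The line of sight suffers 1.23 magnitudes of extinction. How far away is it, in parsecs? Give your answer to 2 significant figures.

m − M = 5 log₁₀(d/10 pc) + A  ⇒  10.82 − (-3.38) − 1.23 = 5 log₁₀(d/10)
12.970 = 5 log₁₀(d/10)
log₁₀ d = (m − M − A)/5 + 1 = 3.5940
d = 10^3.5940 = 3926 pc

d ≈ 3900 pc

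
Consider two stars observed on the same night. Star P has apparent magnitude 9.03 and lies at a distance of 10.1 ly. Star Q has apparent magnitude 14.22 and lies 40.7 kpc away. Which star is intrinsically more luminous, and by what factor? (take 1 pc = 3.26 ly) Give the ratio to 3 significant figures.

Star P: d = 10.1 ly / 3.26 = 3.098 pc
Star P: M = m − 5 log₁₀ d + 5 = 9.03 − 5·0.4911 + 5 = 11.574
Star Q: d = 40.7 kpc = 40700 pc
Star Q: M = m − 5 log₁₀ d + 5 = 14.22 − 5·4.6096 + 5 = -3.828
ΔM = M_P − M_Q = 11.574 − (-3.828) = 15.402; smaller M is more luminous → Star Q.
L ratio = 10^(0.4 |ΔM|) = 10^6.161 = 1.449×10^6

Star Q is more luminous, by a factor of 1.45×10^6.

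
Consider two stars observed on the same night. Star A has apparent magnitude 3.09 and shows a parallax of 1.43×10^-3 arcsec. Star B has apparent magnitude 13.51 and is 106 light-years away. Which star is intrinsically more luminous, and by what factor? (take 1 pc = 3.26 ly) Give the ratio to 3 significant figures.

Star A is more luminous, by a factor of 6.81×10^6.

Star A: d = 1/p = 1/1.43×10^-3″ = 699.3 pc
Star A: M = m − 5 log₁₀ d + 5 = 3.09 − 5·2.8447 + 5 = -6.133
Star B: d = 106 ly / 3.26 = 32.52 pc
Star B: M = m − 5 log₁₀ d + 5 = 13.51 − 5·1.5121 + 5 = 10.950
ΔM = M_A − M_B = -6.133 − (10.950) = -17.083; smaller M is more luminous → Star A.
L ratio = 10^(0.4 |ΔM|) = 10^6.833 = 6.810×10^6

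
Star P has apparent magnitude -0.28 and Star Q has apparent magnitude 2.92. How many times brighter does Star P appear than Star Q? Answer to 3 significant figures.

19.1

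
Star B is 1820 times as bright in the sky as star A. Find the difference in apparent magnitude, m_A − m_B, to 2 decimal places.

Pogson: Δm = −2.5 log₁₀(ratio) = −2.5 log₁₀(1820) = −2.5 × 3.2601 = -8.150
Star B is brighter so has the smaller magnitude: m_A − m_B is positive.

m_A − m_B ≈ 8.15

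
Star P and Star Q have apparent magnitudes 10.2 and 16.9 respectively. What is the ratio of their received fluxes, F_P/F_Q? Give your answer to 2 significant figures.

F_P/F_Q ≈ 480

Magnitude difference = -6.7
Flux ratio = 10^(−0.4 Δm) = 10^(−0.4 × -6.7) = 10^2.680 = 478.6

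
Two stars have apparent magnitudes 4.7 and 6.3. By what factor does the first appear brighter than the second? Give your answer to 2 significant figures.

Magnitude difference = -1.6
Flux ratio = 10^(−0.4 Δm) = 10^(−0.4 × -1.6) = 10^0.640 = 4.365

4.4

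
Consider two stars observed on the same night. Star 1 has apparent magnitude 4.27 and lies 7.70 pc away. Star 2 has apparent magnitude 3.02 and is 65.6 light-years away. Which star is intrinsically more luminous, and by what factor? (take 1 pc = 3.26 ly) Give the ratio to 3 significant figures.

Star 2 is more luminous, by a factor of 21.6.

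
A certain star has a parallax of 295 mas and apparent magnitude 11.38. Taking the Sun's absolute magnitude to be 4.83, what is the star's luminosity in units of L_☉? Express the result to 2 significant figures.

d = 1/p = 1000/295 mas = 3.390 pc
M = m − 5 log₁₀ d + 5 = 11.38 − 5·0.5302 + 5 = 13.729
M − M_☉ = 13.729 − 4.83 = 8.899
L/L_☉ = 10^(−0.4 × 8.899) = 2.756×10^-4

L/L_☉ ≈ 2.8×10^-4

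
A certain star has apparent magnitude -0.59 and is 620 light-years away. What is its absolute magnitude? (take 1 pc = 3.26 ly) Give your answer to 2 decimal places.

d = 620 ly / 3.26 = 190.2 pc
5 log₁₀(d/10 pc) = 5 log₁₀(190.2) − 5 = 6.396
M = m − 5 log₁₀(d/10) = -0.59 − 6.396 = -6.986

M ≈ -6.99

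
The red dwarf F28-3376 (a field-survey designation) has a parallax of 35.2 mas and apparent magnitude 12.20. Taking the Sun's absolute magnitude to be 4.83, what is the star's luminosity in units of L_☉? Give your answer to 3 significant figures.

L/L_☉ ≈ 9.10×10^-3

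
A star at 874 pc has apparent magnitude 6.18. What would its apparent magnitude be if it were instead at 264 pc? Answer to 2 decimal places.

m ≈ 3.58

Flux ∝ 1/d², so Δm = 5 log₁₀(d₂/d₁) = 5 log₁₀(264/874) = -2.600
m₂ = m₁ + Δm = 6.18 + (-2.600) = 3.580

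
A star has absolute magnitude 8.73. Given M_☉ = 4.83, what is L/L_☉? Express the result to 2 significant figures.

M − M_☉ = 8.73 − 4.83 = 3.900
L/L_☉ = 10^(−0.4 (M − M_☉)) = 10^-1.560 = 0.02754

L/L_☉ ≈ 0.028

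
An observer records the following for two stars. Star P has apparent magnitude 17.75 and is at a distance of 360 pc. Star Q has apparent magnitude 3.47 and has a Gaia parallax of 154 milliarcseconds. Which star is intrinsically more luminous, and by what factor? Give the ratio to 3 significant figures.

Star P: M = m − 5 log₁₀ d + 5 = 17.75 − 5·2.5563 + 5 = 9.968
Star Q: p = 154 mas = 0.154″ → d = 1/p = 6.494 pc
Star Q: M = m − 5 log₁₀ d + 5 = 3.47 − 5·0.8125 + 5 = 4.408
ΔM = M_P − M_Q = 9.968 − (4.408) = 5.561; smaller M is more luminous → Star Q.
L ratio = 10^(0.4 |ΔM|) = 10^2.224 = 167.6

Star Q is more luminous, by a factor of 168.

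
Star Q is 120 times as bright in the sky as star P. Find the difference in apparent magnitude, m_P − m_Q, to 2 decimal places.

Pogson: Δm = −2.5 log₁₀(ratio) = −2.5 log₁₀(120) = −2.5 × 2.0792 = -5.198
Star Q is brighter so has the smaller magnitude: m_P − m_Q is positive.

m_P − m_Q ≈ 5.20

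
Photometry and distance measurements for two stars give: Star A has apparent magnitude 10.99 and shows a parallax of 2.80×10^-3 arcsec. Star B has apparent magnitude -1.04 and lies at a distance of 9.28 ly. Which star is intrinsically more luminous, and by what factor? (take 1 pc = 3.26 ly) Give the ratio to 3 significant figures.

Star A: d = 1/p = 1/2.80×10^-3″ = 357.1 pc
Star A: M = m − 5 log₁₀ d + 5 = 10.99 − 5·2.5528 + 5 = 3.226
Star B: d = 9.28 ly / 3.26 = 2.847 pc
Star B: M = m − 5 log₁₀ d + 5 = -1.04 − 5·0.4543 + 5 = 1.688
ΔM = M_A − M_B = 3.226 − (1.688) = 1.537; smaller M is more luminous → Star B.
L ratio = 10^(0.4 |ΔM|) = 10^0.615 = 4.121

Star B is more luminous, by a factor of 4.12.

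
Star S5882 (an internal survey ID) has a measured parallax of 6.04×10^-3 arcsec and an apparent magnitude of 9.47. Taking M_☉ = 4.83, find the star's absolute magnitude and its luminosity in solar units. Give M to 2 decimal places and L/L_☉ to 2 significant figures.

M ≈ 3.38; L/L_☉ ≈ 3.8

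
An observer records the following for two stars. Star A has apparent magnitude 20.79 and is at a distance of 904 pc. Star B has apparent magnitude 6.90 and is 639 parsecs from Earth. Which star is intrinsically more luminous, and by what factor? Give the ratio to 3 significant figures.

Star A: M = m − 5 log₁₀ d + 5 = 20.79 − 5·2.9562 + 5 = 11.009
Star B: M = m − 5 log₁₀ d + 5 = 6.90 − 5·2.8055 + 5 = -2.128
ΔM = M_A − M_B = 11.009 − (-2.128) = 13.137; smaller M is more luminous → Star B.
L ratio = 10^(0.4 |ΔM|) = 10^5.255 = 179700

Star B is more luminous, by a factor of 180000.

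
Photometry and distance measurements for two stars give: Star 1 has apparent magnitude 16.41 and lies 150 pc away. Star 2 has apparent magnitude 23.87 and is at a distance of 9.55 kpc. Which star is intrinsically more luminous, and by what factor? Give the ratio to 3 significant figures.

Star 1: M = m − 5 log₁₀ d + 5 = 16.41 − 5·2.1761 + 5 = 10.530
Star 2: d = 9.55 kpc = 9550 pc
Star 2: M = m − 5 log₁₀ d + 5 = 23.87 − 5·3.9800 + 5 = 8.970
ΔM = M_1 − M_2 = 10.530 − (8.970) = 1.560; smaller M is more luminous → Star 2.
L ratio = 10^(0.4 |ΔM|) = 10^0.624 = 4.206

Star 2 is more luminous, by a factor of 4.21.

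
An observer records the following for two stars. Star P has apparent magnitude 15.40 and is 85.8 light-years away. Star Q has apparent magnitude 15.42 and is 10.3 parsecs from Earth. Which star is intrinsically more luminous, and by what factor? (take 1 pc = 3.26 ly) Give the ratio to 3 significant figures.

Star P: d = 85.8 ly / 3.26 = 26.32 pc
Star P: M = m − 5 log₁₀ d + 5 = 15.40 − 5·1.4203 + 5 = 13.299
Star Q: M = m − 5 log₁₀ d + 5 = 15.42 − 5·1.0128 + 5 = 15.356
ΔM = M_P − M_Q = 13.299 − (15.356) = -2.057; smaller M is more luminous → Star P.
L ratio = 10^(0.4 |ΔM|) = 10^0.823 = 6.651

Star P is more luminous, by a factor of 6.65.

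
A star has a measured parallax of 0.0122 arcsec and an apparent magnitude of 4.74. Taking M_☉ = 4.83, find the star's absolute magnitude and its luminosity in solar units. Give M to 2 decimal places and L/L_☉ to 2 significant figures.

M ≈ 0.17; L/L_☉ ≈ 73

d = 1/p = 1/0.0122″ = 81.97 pc
M = m − 5 log₁₀ d + 5 = 4.74 − 5·1.9136 + 5 = 0.172
M − M_☉ = 0.172 − 4.83 = -4.658
L/L_☉ = 10^(−0.4 × -4.658) = 72.99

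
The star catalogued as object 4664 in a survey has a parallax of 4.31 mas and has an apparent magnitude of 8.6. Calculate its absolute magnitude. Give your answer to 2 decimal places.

M ≈ 1.77

p = 4.31 mas = 4.31×10^-3″ → d = 1/p = 232.0 pc
5 log₁₀(d/10 pc) = 5 log₁₀(232.0) − 5 = 6.828
M = m − 5 log₁₀(d/10) = 8.6 − 6.828 = 1.772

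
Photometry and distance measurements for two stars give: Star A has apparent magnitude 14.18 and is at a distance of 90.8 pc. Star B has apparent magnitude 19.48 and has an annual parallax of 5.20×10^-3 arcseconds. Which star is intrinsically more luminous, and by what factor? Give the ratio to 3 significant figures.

Star A is more luminous, by a factor of 29.4.

Star A: M = m − 5 log₁₀ d + 5 = 14.18 − 5·1.9581 + 5 = 9.390
Star B: d = 1/p = 1/5.20×10^-3″ = 192.3 pc
Star B: M = m − 5 log₁₀ d + 5 = 19.48 − 5·2.2840 + 5 = 13.060
ΔM = M_A − M_B = 9.390 − (13.060) = -3.670; smaller M is more luminous → Star A.
L ratio = 10^(0.4 |ΔM|) = 10^1.468 = 29.39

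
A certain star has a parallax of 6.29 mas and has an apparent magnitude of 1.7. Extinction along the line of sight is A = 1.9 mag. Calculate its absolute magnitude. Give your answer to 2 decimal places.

M ≈ -6.21

p = 6.29 mas = 6.29×10^-3″ → d = 1/p = 159.0 pc
5 log₁₀(d/10 pc) = 5 log₁₀(159.0) − 5 = 6.007
M = m − 5 log₁₀(d/10) − A = 1.7 − 6.007 − 1.9 = -6.207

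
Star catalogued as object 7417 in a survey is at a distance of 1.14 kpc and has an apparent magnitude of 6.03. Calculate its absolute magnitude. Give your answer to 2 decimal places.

d = 1.14 kpc = 1140 pc
5 log₁₀(d/10 pc) = 5 log₁₀(1140) − 5 = 10.285
M = m − 5 log₁₀(d/10) = 6.03 − 10.285 = -4.255

M ≈ -4.25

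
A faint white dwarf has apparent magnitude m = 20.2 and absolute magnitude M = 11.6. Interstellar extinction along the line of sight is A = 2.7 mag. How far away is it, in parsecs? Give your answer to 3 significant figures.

m − M = 5 log₁₀(d/10 pc) + A  ⇒  20.2 − (11.6) − 2.7 = 5 log₁₀(d/10)
5.900 = 5 log₁₀(d/10)
log₁₀ d = (m − M − A)/5 + 1 = 2.1800
d = 10^2.1800 = 151.4 pc

d ≈ 151 pc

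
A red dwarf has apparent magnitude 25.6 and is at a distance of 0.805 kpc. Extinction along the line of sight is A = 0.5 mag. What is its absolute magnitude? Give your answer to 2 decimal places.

M ≈ 15.57

d = 0.805 kpc = 805.0 pc
5 log₁₀(d/10 pc) = 5 log₁₀(805.0) − 5 = 9.529
M = m − 5 log₁₀(d/10) − A = 25.6 − 9.529 − 0.5 = 15.571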